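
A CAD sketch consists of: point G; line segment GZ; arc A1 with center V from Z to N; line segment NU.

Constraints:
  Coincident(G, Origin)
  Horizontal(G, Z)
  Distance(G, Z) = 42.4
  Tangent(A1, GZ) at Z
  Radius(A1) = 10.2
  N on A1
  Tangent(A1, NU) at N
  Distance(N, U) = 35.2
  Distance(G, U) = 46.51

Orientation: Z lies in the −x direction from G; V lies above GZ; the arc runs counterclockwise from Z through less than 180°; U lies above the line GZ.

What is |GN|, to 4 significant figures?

33.44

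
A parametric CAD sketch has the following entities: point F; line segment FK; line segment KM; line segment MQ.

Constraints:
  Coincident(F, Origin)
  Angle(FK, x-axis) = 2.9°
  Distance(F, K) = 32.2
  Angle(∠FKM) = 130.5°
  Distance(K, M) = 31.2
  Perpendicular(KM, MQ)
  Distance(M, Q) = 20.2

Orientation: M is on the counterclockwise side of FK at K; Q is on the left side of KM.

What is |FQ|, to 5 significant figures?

52.288

F is at the origin; FK runs at 2.9° with length 32.2, so K = 32.2·(cos 2.9°, sin 2.9°) = (32.159, 1.6291). ∠FKM = 130.5°, so KM runs at 2.9° + (180° − 130.5°) = 52.400° from the x-axis; with |KM| = 31.2, M = K + 31.2·(cos 52.400°, sin 52.400°) = (51.195, 26.349). KM ⟂ MQ; with |MQ| = 20.2 on the left of KM, Q = M + 20.2·(-0.79229, 0.61015) = (35.191, 38.673). Then |FQ| = |Q − F| = 52.288.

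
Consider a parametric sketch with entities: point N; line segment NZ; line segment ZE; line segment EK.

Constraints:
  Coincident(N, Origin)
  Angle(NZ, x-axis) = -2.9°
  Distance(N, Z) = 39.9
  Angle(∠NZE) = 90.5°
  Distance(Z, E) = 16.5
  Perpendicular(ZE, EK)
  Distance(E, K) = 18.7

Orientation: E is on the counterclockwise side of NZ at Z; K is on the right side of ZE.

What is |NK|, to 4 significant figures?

60.97

∠NZE = 90.5°, so ZE runs at -2.9° + (180° − 90.5°) = 86.60° from the x-axis; with |ZE| = 16.5, E = Z + 16.5·(cos 86.60°, sin 86.60°) = (40.83, 14.45). The perpendicularity gives EK at right angles to ZE; with |EK| = 18.7 on the right of ZE, K = E + 18.7·(0.9982, -0.05931) = (59.49, 13.34). Then |NK| = |K − N| = 60.97.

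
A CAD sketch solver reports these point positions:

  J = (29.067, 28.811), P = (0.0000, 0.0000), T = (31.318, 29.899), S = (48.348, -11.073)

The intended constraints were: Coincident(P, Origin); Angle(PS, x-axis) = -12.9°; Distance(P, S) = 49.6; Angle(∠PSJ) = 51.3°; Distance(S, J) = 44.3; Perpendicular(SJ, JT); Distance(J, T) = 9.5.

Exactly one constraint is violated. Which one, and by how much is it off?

Distance(J, T) = 9.5 — off by 7.00.

P = (0.00, 0.00) ✓; PS at -12.90° ✓; |PS| = 49.60 ✓; ∠PSJ = 51.30° ✓; |SJ| = 44.30 ✓; ∠(SJ, JT) = 90.00° ✓; |JT| = 2.500 ✗.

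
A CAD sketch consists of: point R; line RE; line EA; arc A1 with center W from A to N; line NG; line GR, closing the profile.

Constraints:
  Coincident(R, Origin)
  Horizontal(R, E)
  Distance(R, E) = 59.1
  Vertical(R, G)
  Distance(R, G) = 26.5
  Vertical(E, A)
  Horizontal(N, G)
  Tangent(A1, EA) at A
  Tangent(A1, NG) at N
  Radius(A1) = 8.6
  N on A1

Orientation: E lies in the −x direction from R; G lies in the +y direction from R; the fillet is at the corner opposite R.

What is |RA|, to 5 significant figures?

61.751

R is at the origin; RE is horizontal with |RE| = 59.1 and E on the −x side, so E = (-59.100, 0.0000). RG is vertical with |RG| = 26.5 and G on the +y side, so G = (0.0000, 26.500). The virtual corner opposite R is at (-59.100, 26.500). Tangency of A1 to EA means the radius WA is perpendicular to EA and A1 meets NG tangentially, so WN is at right angles to NG, with radius 8.6, so the center W sits 8.6 in from both sides at W = (-50.500, 17.900). That places the tangent points at A = (-59.100, 17.900) on EA and N = (-50.500, 26.500) on NG. Then |RA| = |A − R| = 61.751.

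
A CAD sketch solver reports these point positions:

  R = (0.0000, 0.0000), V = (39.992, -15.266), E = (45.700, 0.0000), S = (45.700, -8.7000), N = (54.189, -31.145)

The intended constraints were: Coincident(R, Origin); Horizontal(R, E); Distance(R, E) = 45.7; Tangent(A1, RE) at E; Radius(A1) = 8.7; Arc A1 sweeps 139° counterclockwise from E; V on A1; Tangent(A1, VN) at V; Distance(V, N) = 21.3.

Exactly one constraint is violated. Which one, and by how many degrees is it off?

Tangent(A1, VN) at V — off by 7.20°.

R = (0.00, 0.00) ✓; R.y = 0.00, E.y = 0.00 ✓; |RE| = 45.70 ✓; ∠(SE, ER) = 90.00° ✓; |SE| = 8.700 ✓; bearing(S→V) − bearing(S→E) = 139.0° ✓; |SV| = 8.700 ✓; ∠(SV, VN) = 97.20° ✗; |VN| = 21.30 ✓.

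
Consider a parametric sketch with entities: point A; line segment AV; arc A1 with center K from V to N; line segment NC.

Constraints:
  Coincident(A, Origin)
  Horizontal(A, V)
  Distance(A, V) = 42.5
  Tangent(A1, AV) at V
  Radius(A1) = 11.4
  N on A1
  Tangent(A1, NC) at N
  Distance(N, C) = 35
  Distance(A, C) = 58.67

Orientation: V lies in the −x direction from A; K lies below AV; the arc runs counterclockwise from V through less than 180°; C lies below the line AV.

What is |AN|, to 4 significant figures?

55.08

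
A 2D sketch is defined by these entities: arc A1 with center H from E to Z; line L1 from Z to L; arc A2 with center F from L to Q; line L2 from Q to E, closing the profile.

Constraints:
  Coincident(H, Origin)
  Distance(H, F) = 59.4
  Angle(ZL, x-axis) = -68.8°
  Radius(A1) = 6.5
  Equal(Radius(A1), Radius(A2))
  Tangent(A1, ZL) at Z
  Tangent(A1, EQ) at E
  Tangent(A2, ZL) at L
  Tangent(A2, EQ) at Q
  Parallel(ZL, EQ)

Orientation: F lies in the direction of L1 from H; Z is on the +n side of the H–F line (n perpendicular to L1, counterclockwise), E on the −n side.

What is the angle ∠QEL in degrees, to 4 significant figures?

12.34°

The slot axis is L1's direction at -68.8°, so u = (cos -68.8°, sin -68.8°) = (0.3616, -0.9323) and n = (−sin -68.8°, cos -68.8°) = (0.9323, 0.3616). H is at the origin and F lies 59.4 along u from H, so F = 59.4·u = (21.48, -55.38). Tangency of A1 to both parallel lines with radius 6.5 puts Z and E at H ± 6.5·n: Z = (6.060, 2.351), E = (-6.060, -2.351). Equal radii place L and Q the same way about F: L = F + 6.5·n = (27.54, -53.03), Q = F − 6.5·n = (15.42, -57.73). Then cos ∠QEL = EQ·EL / (|EQ||EL|), giving 12.34°.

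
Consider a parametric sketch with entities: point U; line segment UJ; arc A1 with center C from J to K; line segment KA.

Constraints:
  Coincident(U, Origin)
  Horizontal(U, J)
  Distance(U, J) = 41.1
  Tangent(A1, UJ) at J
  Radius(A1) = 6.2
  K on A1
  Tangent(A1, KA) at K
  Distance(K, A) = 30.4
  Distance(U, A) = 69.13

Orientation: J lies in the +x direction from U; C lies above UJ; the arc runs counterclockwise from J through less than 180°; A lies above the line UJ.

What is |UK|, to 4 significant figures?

46.32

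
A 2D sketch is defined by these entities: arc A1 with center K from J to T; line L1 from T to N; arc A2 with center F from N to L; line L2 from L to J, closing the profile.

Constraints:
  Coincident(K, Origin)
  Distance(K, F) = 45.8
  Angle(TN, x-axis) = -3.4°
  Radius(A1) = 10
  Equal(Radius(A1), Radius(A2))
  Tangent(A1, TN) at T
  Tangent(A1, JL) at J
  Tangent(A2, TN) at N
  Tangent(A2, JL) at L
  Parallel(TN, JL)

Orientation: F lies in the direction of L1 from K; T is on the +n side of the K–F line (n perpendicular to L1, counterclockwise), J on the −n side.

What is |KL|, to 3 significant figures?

46.9

The slot axis is L1's direction at -3.4°, so u = (cos -3.4°, sin -3.4°) = (0.998, -0.0593) and n = (−sin -3.4°, cos -3.4°) = (0.0593, 0.998). K is at the origin and F lies 45.8 along u from K, so F = 45.8·u = (45.7, -2.72). Tangency of A1 to both parallel lines with radius 10.0 puts T and J at K ± 10.0·n: T = (0.593, 9.98), J = (-0.593, -9.98). Equal radii place N and L the same way about F: N = F + 10.0·n = (46.3, 7.27), L = F − 10.0·n = (45.1, -12.7). Then |KL| = |L − K| = 46.9.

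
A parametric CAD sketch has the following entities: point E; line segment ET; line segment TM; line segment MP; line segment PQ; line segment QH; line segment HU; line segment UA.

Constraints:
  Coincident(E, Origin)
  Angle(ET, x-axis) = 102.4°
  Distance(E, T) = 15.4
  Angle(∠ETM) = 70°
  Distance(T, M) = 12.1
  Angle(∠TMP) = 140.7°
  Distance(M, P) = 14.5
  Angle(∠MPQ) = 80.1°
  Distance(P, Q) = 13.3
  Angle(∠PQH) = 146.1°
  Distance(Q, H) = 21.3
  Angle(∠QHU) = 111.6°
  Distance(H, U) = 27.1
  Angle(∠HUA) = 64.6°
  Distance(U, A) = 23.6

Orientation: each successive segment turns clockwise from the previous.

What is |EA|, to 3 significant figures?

19.3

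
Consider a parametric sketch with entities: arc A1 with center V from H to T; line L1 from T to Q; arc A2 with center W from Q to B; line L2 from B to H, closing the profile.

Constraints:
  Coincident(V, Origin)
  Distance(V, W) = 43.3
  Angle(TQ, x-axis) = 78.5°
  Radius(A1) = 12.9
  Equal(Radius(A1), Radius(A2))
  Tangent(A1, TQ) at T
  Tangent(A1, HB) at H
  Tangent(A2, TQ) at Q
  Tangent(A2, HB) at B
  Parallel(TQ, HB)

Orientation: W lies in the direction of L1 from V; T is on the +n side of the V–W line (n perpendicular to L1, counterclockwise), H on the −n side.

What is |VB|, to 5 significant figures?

45.181

The slot axis is L1's direction at 78.5°, so u = (cos 78.5°, sin 78.5°) = (0.19937, 0.97992) and n = (−sin 78.5°, cos 78.5°) = (-0.97992, 0.19937). V is at the origin and W lies 43.3 along u from V, so W = 43.3·u = (8.6326, 42.431). Tangency of A1 to both parallel lines with radius 12.9 puts T and H at V ± 12.9·n: T = (-12.641, 2.5718), H = (12.641, -2.5718). Equal radii place Q and B the same way about W: Q = W + 12.9·n = (-4.0084, 45.003), B = W − 12.9·n = (21.274, 39.859). Then |VB| = |B − V| = 45.181.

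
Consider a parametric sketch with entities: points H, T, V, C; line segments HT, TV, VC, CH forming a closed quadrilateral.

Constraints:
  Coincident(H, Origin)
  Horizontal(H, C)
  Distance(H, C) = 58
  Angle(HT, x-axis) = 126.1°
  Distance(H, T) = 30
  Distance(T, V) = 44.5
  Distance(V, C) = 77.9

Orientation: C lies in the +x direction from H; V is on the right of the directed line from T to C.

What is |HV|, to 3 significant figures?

26.6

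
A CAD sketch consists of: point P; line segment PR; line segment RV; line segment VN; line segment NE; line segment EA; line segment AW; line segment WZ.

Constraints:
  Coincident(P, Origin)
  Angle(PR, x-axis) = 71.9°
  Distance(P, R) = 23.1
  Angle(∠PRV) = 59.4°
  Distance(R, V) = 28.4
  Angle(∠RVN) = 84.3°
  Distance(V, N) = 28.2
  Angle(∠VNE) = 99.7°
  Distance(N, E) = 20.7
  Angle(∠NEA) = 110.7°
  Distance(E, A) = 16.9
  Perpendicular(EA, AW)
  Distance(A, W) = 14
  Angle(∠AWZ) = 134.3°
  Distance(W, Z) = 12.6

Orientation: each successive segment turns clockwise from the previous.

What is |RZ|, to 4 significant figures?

25.78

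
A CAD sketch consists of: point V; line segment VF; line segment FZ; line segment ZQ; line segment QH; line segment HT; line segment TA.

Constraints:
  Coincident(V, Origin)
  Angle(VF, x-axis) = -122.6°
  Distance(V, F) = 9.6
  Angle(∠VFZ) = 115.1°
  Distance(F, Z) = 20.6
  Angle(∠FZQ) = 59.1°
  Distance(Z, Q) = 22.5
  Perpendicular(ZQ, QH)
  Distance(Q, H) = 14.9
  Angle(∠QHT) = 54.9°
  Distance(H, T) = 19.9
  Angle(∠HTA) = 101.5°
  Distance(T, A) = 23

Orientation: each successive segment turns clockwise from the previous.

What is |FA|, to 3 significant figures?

35.6

V is at the origin; VF runs at -122.6° with length 9.6, so F = (-5.17, -8.09). ∠VFZ = 115.1° gives FZ at 172° from the x-axis; with |FZ| = 20.6, Z = (-25.6, -5.40). ∠FZQ = 59.1° gives ZQ at 51.6° from the x-axis; with |ZQ| = 22.5, Q = (-11.6, 12.2). The perpendicularity gives QH at right angles to ZQ, so QH runs at -38.4°; with |QH| = 14.9, H = (0.0569, 2.98). ∠QHT = 54.9° gives HT at -164° from the x-axis; with |HT| = 19.9, T = (-19.0, -2.67). ∠HTA = 101.5° gives TA at 118° from the x-axis; with |TA| = 23.0, A = (-29.8, 17.6). Then |FA| = |A − F| = 35.6.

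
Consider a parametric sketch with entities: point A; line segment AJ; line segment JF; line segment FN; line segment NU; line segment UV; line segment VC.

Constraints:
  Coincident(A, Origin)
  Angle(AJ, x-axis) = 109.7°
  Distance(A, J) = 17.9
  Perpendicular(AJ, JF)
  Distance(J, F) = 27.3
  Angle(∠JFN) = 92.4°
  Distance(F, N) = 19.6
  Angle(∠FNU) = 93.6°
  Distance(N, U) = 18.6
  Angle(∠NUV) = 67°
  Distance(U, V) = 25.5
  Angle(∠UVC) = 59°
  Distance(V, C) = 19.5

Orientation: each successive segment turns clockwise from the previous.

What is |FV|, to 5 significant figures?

10.614

A is at the origin; AJ runs at 109.7° with length 17.9, so J = (-6.0340, 16.852). AJ is perpendicular to JF, so JF runs at 19.700°; with |JF| = 27.3, F = (19.668, 26.055). ∠JFN = 92.4° gives FN at -67.900° from the x-axis; with |FN| = 19.6, N = (27.042, 7.8951). ∠FNU = 93.6° gives NU at -154.30° from the x-axis; with |NU| = 18.6, U = (10.282, -0.17100). ∠NUV = 67.0° gives UV at 92.700° from the x-axis; with |UV| = 25.5, V = (9.0809, 25.301). Then |FV| = |V − F| = 10.614.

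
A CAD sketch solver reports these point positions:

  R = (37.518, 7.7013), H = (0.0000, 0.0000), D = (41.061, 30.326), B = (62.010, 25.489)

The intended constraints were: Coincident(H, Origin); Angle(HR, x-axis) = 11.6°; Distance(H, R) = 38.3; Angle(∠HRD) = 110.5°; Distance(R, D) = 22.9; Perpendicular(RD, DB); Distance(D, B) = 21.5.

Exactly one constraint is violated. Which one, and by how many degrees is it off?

Perpendicular(RD, DB) — off by 4.10°.

H = (0.00, 0.00) ✓; HR at 11.60° ✓; |HR| = 38.30 ✓; ∠HRD = 110.5° ✓; |RD| = 22.90 ✓; ∠(RD, DB) = 94.10° ✗; |DB| = 21.50 ✓.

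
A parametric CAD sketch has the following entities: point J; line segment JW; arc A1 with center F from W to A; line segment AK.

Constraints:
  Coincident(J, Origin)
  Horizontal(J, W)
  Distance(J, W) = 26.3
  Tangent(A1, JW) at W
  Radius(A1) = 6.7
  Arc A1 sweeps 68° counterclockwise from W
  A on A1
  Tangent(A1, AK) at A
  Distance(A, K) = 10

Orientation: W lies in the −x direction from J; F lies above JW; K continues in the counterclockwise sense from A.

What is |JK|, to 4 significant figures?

21.17

On A1, W sits at bearing -90° from F; a 68° counterclockwise sweep puts A at bearing -22°, so A = F + 6.7·(cos -22°, sin -22°) = (-20.09, 4.190). A1 meets AK tangentially, so FA is at right angles to AK, so AK runs along (−sin -22°, cos -22°); with |AK| = 10.0, K = (-16.34, 13.46). Then |JK| = |K − J| = 21.17.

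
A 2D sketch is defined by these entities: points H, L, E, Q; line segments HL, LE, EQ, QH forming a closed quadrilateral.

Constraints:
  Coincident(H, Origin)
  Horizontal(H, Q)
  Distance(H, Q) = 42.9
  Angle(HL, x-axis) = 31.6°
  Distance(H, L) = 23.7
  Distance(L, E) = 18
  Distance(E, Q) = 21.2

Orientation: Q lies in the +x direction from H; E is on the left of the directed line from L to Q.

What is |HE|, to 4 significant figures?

41.64

H is at the origin; HQ is horizontal with |HQ| = 42.9 and Q in +x, so Q = (42.9, 0). HL runs at 31.6° with |HL| = 23.7, so L = (20.19, 12.42). E is determined by |LE| = 18.0 and |EQ| = 21.2 together: it lies at the intersection of circle(L, 18.0) and circle(Q, 21.2). With |LQ| = 25.89, the foot of the radical line on LQ is 10.52 from L and the perpendicular offset is √(18.0² − 10.52²) = 14.61. Taking the left-of-LQ solution: E = (36.42, 20.19).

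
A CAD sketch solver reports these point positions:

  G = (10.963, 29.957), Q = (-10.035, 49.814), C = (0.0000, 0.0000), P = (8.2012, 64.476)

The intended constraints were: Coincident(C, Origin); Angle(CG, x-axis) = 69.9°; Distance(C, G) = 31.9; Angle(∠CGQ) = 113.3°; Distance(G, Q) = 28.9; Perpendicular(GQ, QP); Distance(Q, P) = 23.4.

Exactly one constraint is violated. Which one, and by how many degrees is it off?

Perpendicular(GQ, QP) — off by 7.80°.

C = (0.00, 0.00) ✓; CG at 69.90° ✓; |CG| = 31.90 ✓; ∠CGQ = 113.3° ✓; |GQ| = 28.90 ✓; ∠(GQ, QP) = 97.80° ✗; |QP| = 23.40 ✓.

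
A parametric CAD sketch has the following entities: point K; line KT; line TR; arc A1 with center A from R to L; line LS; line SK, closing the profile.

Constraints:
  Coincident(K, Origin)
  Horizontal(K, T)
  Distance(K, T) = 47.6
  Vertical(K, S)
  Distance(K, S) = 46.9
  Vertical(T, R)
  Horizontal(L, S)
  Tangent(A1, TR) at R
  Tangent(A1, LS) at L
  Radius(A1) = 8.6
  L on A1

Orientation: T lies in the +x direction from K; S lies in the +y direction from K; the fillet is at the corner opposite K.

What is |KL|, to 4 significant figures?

61.00

K is at the origin; KT is horizontal with |KT| = 47.6 and T on the +x side, so T = (47.60, 0.000). K and S share the same x with |KS| = 46.9 and S on the +y side, so S = (0.000, 46.90). The virtual corner opposite K is at (47.60, 46.90). A1 meets TR tangentially, so AR is at right angles to TR and tangency of A1 to LS means the radius AL is perpendicular to LS, with radius 8.6, so the center A sits 8.6 in from both sides at A = (39.00, 38.30). That places the tangent points at R = (47.60, 38.30) on TR and L = (39.00, 46.90) on LS. Then |KL| = |L − K| = 61.00.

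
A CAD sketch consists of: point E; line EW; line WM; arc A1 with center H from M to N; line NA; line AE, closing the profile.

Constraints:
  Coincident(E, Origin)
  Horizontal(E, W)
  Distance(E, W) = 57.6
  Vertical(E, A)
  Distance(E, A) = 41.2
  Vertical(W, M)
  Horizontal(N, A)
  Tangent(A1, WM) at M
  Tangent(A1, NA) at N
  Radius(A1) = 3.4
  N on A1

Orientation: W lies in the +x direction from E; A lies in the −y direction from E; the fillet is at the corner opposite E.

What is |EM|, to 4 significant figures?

68.90

The virtual corner opposite E is at (57.60, -41.20). A1 meets WM tangentially, so HM is at right angles to WM and A1 meets NA tangentially, so HN is at right angles to NA, with radius 3.4, so the center H sits 3.4 in from both sides at H = (54.20, -37.80). That places the tangent points at M = (57.60, -37.80) on WM and N = (54.20, -41.20) on NA. Then |EM| = |M − E| = 68.90.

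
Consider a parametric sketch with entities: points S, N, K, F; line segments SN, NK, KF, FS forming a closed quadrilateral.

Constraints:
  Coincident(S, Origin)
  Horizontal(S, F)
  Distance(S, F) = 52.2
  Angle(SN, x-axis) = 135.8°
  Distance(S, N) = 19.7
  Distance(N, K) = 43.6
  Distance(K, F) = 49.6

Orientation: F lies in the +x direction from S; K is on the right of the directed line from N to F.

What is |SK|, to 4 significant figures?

25.02

S is at the origin; SF is horizontal with |SF| = 52.2 and F in +x, so F = (52.2, 0). SN runs at 135.8° with |SN| = 19.7, so N = (-14.12, 13.73). K is determined by |NK| = 43.6 and |KF| = 49.6 together: it lies at the intersection of circle(N, 43.6) and circle(F, 49.6). With |NF| = 67.73, the foot of the radical line on NF is 29.74 from N and the perpendicular offset is √(43.6² − 29.74²) = 31.89. Taking the right-of-NF solution: K = (8.530, -23.52).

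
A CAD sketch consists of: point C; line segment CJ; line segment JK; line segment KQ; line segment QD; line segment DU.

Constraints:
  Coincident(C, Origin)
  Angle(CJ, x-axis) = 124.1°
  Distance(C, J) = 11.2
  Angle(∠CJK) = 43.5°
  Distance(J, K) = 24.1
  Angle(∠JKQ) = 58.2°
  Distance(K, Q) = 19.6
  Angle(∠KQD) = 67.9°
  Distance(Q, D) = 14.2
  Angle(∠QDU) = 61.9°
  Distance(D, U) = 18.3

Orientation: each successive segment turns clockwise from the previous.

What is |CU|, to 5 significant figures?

16.216

C is at the origin; CJ runs at 124.1° with length 11.2, so J = (-6.2792, 9.2743). ∠CJK = 43.5° gives JK at -12.400° from the x-axis; with |JK| = 24.1, K = (17.259, 4.0992). ∠JKQ = 58.2° gives KQ at -134.20° from the x-axis; with |KQ| = 19.6, Q = (3.5942, -9.9523). ∠KQD = 67.9° gives QD at 113.70° from the x-axis; with |QD| = 14.2, D = (-2.1134, 3.0501). ∠QDU = 61.9° gives DU at -4.4000° from the x-axis; with |DU| = 18.3, U = (16.133, 1.6462). Then |CU| = |U − C| = 16.216.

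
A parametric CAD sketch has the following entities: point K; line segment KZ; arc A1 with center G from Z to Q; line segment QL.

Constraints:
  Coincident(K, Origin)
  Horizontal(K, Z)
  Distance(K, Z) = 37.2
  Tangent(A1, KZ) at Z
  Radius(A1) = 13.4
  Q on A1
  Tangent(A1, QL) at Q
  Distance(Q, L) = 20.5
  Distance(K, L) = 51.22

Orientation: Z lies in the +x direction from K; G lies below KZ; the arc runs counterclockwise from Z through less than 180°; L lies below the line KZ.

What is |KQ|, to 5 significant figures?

31.925

K is at the origin; KZ is horizontal with |KZ| = 37.2 and Z on the +x side, so Z = (37.200, 0.0000). Since A1 is tangent to KZ there, GZ ⟂ KZ, so G = Z + (0, -13.4) = (37.200, -13.400). Since GQ ⟂ QL (tangency), |GL| = √(13.4² + 20.5²) = 24.491 regardless of where Q sits on A1. So L lies on both circle(K, 51.22) and circle(G, 24.491); the below-KZ intersection is L = (34.614, -37.754). Q is the foot of the tangent from L: Q = (25.272, -19.506).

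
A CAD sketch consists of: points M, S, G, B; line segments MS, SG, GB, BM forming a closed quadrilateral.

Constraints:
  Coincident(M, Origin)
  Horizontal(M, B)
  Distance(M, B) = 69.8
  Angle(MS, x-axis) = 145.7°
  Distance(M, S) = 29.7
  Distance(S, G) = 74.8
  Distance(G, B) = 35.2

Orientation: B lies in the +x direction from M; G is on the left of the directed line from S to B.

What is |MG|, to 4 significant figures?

57.02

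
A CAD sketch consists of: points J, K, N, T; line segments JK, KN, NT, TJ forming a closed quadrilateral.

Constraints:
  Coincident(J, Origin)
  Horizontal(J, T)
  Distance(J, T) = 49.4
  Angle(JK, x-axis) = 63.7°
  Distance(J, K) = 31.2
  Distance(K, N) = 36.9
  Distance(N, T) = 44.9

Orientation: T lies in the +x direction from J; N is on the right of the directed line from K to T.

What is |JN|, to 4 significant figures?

9.466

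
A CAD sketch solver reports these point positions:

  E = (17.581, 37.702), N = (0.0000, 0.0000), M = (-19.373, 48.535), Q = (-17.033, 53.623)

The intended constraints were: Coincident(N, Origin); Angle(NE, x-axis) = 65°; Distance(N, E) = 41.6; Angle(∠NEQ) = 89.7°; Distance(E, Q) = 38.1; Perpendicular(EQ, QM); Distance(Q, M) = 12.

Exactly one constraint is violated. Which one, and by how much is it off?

Distance(Q, M) = 12 — off by 6.40.

N = (0.00, 0.00) ✓; NE at 65.00° ✓; |NE| = 41.60 ✓; ∠NEQ = 89.70° ✓; |EQ| = 38.10 ✓; ∠(EQ, QM) = 90.00° ✓; |QM| = 5.600 ✗.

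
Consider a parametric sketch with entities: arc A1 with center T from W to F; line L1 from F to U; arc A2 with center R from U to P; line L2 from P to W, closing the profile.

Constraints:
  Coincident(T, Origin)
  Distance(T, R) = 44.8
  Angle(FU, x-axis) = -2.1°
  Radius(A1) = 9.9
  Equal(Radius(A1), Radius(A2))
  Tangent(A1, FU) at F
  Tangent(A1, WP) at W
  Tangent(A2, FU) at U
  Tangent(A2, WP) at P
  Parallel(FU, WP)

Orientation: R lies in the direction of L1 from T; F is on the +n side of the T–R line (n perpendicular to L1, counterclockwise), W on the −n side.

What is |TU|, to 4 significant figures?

45.88

The slot axis is L1's direction at -2.1°, so u = (cos -2.1°, sin -2.1°) = (0.9993, -0.03664) and n = (−sin -2.1°, cos -2.1°) = (0.03664, 0.9993). T is at the origin and R lies 44.8 along u from T, so R = 44.8·u = (44.77, -1.642). Tangency of A1 to both parallel lines with radius 9.9 puts F and W at T ± 9.9·n: F = (0.3628, 9.893), W = (-0.3628, -9.893). Equal radii place U and P the same way about R: U = R + 9.9·n = (45.13, 8.252), P = R − 9.9·n = (44.41, -11.53). Then |TU| = |U − T| = 45.88.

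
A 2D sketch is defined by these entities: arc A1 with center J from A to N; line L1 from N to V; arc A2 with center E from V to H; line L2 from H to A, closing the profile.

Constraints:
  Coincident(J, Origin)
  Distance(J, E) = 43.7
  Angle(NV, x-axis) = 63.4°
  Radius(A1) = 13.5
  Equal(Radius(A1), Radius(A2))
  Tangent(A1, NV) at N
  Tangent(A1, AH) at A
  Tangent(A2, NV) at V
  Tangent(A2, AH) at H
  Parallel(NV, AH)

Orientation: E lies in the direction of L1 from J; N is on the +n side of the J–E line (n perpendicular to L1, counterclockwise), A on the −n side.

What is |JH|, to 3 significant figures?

45.7

Tangency of A1 to both parallel lines with radius 13.5 puts N and A at J ± 13.5·n: N = (-12.1, 6.04), A = (12.1, -6.04). Equal radii place V and H the same way about E: V = E + 13.5·n = (7.50, 45.1), H = E − 13.5·n = (31.6, 33.0). Then |JH| = |H − J| = 45.7.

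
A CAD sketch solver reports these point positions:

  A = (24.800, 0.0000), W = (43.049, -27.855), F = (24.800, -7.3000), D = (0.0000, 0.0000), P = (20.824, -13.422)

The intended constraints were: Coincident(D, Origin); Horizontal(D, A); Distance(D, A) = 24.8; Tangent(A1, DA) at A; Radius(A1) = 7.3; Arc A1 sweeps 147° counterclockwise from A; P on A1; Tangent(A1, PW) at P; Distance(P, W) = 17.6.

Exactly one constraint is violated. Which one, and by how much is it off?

Distance(P, W) = 17.6 — off by 8.90.

D = (0.00, 0.00) ✓; D.y = 0.00, A.y = 0.00 ✓; |DA| = 24.80 ✓; ∠(FA, AD) = 90.00° ✓; |FA| = 7.300 ✓; bearing(F→P) − bearing(F→A) = 147.0° ✓; |FP| = 7.300 ✓; ∠(FP, PW) = 90.00° ✓; |PW| = 26.50 ✗.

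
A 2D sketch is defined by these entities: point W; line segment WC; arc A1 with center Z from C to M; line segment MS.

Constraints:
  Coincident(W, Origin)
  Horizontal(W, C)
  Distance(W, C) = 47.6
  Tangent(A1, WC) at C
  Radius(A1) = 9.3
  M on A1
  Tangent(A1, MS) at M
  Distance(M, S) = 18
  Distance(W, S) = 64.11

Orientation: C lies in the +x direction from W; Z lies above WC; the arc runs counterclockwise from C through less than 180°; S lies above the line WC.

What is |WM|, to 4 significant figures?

57.50

Checks: |ZM| = 9.300 ✓; ∠(ZM, MS) = 90.00° ✓; |MS| = 18.00 ✓; |WS| = 64.11 ✓.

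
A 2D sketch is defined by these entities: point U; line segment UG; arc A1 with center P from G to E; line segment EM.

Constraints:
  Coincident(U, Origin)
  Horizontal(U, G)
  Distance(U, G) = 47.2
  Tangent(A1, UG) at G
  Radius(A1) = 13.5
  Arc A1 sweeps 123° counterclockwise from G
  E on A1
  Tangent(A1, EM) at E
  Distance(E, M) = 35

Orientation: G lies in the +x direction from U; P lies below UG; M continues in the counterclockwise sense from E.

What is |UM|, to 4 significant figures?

74.43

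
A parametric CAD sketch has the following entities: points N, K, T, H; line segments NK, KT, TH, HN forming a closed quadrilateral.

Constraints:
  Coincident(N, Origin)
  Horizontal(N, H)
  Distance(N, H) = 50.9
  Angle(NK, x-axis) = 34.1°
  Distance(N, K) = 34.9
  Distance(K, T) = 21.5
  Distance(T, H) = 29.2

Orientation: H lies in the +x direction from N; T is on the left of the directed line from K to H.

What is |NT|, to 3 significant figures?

56.3

Checks: |KT| = 21.50 ✓; |TH| = 29.20 ✓.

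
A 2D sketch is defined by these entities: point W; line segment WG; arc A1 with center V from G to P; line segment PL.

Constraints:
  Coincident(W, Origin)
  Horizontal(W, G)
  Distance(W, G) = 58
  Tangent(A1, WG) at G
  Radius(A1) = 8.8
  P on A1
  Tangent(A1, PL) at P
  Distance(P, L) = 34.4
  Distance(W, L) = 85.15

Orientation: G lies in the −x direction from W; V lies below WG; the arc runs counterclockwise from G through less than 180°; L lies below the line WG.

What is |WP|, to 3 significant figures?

66.8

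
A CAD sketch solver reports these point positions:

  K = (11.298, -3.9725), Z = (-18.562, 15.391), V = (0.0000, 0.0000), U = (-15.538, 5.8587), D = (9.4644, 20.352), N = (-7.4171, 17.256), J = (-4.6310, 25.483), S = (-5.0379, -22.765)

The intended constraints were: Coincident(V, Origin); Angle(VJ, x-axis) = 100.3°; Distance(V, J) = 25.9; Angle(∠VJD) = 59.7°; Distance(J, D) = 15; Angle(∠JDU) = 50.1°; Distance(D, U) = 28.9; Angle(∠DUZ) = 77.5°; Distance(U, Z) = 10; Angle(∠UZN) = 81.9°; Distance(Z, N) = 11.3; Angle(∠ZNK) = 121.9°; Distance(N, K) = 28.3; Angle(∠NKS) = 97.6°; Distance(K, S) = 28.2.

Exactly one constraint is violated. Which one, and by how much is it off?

Distance(K, S) = 28.2 — off by 3.30.

V = (0.00, 0.00) ✓; VJ at 100.3° ✓; |VJ| = 25.90 ✓; ∠VJD = 59.70° ✓; |JD| = 15.00 ✓; ∠JDU = 50.10° ✓; |DU| = 28.90 ✓; ∠DUZ = 77.50° ✓; |UZ| = 10.00 ✓; ∠UZN = 81.90° ✓; |ZN| = 11.30 ✓; ∠ZNK = 121.9° ✓; |NK| = 28.30 ✓; ∠NKS = 97.60° ✓; |KS| = 24.90 ✗.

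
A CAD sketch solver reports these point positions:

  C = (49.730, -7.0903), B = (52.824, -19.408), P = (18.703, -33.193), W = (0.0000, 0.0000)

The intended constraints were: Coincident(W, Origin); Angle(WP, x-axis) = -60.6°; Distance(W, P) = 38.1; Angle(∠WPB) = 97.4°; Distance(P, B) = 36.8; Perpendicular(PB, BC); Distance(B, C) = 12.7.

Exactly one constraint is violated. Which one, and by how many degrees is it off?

Perpendicular(PB, BC) — off by 7.90°.

W = (0.00, 0.00) ✓; WP at -60.60° ✓; |WP| = 38.10 ✓; ∠WPB = 97.40° ✓; |PB| = 36.80 ✓; ∠(PB, BC) = 82.10° ✗; |BC| = 12.70 ✓.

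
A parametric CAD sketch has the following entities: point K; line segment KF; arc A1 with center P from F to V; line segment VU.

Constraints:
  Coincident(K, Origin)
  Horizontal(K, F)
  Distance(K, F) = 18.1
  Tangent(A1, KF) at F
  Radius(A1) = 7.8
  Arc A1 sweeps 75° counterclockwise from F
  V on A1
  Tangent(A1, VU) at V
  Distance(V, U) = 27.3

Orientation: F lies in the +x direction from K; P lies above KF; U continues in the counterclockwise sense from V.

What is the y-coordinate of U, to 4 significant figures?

32.15

K is at the origin; K and F share the same y with |KF| = 18.1 and F on the +x side, so F = (18.10, 0.000). Since A1 is tangent to KF there, PF ⟂ KF, so P = F + (0, 7.8) = (18.10, 7.800). On A1, F sits at bearing -90° from P; a 75° counterclockwise sweep puts V at bearing -15°, so V = P + 7.8·(cos -15°, sin -15°) = (25.63, 5.781). Tangency of A1 to VU means the radius PV is perpendicular to VU, so VU runs along (−sin -15°, cos -15°); with |VU| = 27.3, U = (32.70, 32.15). So U.y = 32.15.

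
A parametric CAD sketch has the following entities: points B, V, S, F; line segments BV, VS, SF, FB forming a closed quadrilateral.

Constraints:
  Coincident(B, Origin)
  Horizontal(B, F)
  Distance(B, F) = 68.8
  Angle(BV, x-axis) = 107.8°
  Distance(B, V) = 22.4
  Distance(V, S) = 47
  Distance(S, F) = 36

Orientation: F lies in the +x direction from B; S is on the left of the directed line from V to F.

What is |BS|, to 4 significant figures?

45.69

Checks: |VS| = 47.00 ✓; |SF| = 36.00 ✓.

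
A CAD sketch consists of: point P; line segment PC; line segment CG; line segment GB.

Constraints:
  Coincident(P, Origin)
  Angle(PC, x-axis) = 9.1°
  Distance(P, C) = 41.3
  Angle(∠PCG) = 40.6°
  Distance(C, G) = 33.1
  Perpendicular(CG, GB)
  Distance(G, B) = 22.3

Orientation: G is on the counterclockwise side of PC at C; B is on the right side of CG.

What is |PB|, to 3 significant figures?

49.2

∠PCG = 40.6°, so CG runs at 9.1° + (180° − 40.6°) = 148° from the x-axis; with |CG| = 33.1, G = C + 33.1·(cos 148°, sin 148°) = (12.6, 23.8). The perpendicularity gives GB at right angles to CG; with |GB| = 22.3 on the right of CG, B = G + 22.3·(0.522, 0.853) = (24.2, 42.8). Then |PB| = |B − P| = 49.2.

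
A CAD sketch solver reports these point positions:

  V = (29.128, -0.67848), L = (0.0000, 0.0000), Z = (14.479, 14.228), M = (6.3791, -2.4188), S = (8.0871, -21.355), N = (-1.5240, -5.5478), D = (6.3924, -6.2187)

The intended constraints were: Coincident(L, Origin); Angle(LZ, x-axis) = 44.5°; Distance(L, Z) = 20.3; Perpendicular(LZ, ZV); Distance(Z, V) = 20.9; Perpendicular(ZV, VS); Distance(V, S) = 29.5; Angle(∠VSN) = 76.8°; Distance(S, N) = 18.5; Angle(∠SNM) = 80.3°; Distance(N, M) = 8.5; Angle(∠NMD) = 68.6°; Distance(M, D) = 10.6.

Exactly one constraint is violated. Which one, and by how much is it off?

Distance(M, D) = 10.6 — off by 6.80.

L = (0.00, 0.00) ✓; LZ at 44.50° ✓; |LZ| = 20.30 ✓; ∠(LZ, ZV) = 90.00° ✓; |ZV| = 20.90 ✓; ∠(ZV, VS) = 90.00° ✓; |VS| = 29.50 ✓; ∠VSN = 76.80° ✓; |SN| = 18.50 ✓; ∠SNM = 80.30° ✓; |NM| = 8.500 ✓; ∠NMD = 68.60° ✓; |MD| = 3.800 ✗.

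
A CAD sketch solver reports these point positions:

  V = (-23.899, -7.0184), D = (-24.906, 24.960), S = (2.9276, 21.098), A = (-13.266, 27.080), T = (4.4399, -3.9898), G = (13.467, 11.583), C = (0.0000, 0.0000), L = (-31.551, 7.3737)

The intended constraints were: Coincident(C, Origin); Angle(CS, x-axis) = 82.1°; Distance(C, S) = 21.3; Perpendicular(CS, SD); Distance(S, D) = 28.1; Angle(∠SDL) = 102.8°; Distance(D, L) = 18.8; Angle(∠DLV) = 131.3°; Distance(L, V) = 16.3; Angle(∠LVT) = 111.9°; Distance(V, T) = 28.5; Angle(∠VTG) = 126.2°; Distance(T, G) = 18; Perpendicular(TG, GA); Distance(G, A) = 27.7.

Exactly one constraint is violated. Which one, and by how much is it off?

Distance(G, A) = 27.7 — off by 3.20.

C = (0.00, 0.00) ✓; CS at 82.10° ✓; |CS| = 21.30 ✓; ∠(CS, SD) = 90.00° ✓; |SD| = 28.10 ✓; ∠SDL = 102.8° ✓; |DL| = 18.80 ✓; ∠DLV = 131.3° ✓; |LV| = 16.30 ✓; ∠LVT = 111.9° ✓; |VT| = 28.50 ✓; ∠VTG = 126.2° ✓; |TG| = 18.00 ✓; ∠(TG, GA) = 90.00° ✓; |GA| = 30.90 ✗.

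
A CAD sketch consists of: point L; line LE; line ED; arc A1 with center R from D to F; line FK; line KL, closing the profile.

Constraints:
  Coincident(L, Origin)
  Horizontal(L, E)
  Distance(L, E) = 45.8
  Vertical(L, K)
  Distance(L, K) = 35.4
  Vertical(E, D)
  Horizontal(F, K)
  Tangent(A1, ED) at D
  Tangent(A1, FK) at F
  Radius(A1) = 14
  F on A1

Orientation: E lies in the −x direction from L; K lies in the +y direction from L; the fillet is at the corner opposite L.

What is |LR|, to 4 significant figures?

38.33

LK is vertical with |LK| = 35.4 and K on the +y side, so K = (0.000, 35.40). The virtual corner opposite L is at (-45.80, 35.40). The tangent condition forces RD to be normal to ED and tangency of A1 to FK means the radius RF is perpendicular to FK, with radius 14.0, so the center R sits 14.0 in from both sides at R = (-31.80, 21.40). Then |LR| = |R − L| = 38.33.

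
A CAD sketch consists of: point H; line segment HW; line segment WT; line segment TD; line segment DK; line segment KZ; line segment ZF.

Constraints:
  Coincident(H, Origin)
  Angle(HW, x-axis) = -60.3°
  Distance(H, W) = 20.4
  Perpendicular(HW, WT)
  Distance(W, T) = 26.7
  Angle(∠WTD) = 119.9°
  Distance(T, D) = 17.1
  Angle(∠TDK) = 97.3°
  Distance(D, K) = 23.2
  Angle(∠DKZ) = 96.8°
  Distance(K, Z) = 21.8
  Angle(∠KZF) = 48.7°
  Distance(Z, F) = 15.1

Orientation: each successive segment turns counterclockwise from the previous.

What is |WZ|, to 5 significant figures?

13.266

∠TDK = 97.3° gives DK at 172.50° from the x-axis; with |DK| = 23.2, K = (10.358, 15.637). ∠DKZ = 96.8° gives KZ at -104.30° from the x-axis; with |KZ| = 21.8, Z = (4.9734, -5.4878). Then |WZ| = |Z − W| = 13.266.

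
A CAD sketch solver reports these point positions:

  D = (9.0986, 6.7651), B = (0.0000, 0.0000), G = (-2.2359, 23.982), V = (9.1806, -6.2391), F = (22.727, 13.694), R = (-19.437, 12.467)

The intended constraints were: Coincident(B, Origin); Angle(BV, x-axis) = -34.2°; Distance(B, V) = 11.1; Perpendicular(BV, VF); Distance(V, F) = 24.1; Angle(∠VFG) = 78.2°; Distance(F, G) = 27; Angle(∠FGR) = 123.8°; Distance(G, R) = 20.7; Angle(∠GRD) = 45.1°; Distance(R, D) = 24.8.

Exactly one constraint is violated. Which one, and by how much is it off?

Distance(R, D) = 24.8 — off by 4.30.

B = (0.00, 0.00) ✓; BV at -34.20° ✓; |BV| = 11.10 ✓; ∠(BV, VF) = 90.00° ✓; |VF| = 24.10 ✓; ∠VFG = 78.20° ✓; |FG| = 27.00 ✓; ∠FGR = 123.8° ✓; |GR| = 20.70 ✓; ∠GRD = 45.10° ✓; |RD| = 29.10 ✗.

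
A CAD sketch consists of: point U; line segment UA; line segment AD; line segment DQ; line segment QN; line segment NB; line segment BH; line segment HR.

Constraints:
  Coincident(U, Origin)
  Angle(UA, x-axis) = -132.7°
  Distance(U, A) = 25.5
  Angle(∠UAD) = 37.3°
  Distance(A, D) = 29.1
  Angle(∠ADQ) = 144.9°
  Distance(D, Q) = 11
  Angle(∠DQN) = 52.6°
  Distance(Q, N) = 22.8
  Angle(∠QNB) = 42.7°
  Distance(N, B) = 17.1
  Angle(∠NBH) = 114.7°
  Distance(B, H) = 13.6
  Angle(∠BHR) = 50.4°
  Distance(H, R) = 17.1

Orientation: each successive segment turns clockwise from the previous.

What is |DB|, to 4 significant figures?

4.559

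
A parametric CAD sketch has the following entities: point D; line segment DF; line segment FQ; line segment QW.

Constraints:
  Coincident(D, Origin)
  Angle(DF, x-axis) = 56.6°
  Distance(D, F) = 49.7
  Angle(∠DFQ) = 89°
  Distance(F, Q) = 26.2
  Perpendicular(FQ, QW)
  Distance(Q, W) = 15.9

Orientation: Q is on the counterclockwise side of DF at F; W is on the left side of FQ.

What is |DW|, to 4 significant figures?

42.23

∠DFQ = 89.0°, so FQ runs at 56.6° + (180° − 89.0°) = 147.6° from the x-axis; with |FQ| = 26.2, Q = F + 26.2·(cos 147.6°, sin 147.6°) = (5.238, 55.53). FQ is perpendicular to QW; with |QW| = 15.9 on the left of FQ, W = Q + 15.9·(-0.5358, -0.8443) = (-3.282, 42.11). Then |DW| = |W − D| = 42.23.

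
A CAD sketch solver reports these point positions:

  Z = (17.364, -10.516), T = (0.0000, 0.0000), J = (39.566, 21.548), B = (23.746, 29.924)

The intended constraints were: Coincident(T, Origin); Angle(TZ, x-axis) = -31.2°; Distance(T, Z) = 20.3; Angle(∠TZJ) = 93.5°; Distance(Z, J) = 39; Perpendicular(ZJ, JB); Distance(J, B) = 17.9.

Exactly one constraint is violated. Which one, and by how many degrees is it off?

Perpendicular(ZJ, JB) — off by 6.80°.

T = (0.00, 0.00) ✓; TZ at -31.20° ✓; |TZ| = 20.30 ✓; ∠TZJ = 93.50° ✓; |ZJ| = 39.00 ✓; ∠(ZJ, JB) = 96.80° ✗; |JB| = 17.90 ✓.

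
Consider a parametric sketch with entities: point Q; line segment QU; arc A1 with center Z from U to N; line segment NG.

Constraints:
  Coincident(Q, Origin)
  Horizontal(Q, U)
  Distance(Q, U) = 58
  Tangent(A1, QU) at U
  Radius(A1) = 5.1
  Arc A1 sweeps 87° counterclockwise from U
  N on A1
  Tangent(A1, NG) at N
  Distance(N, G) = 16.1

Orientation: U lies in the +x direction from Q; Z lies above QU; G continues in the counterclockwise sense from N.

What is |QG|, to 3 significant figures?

67.3

Q is at the origin; Q and U share the same y with |QU| = 58.0 and U on the +x side, so U = (58.0, 0.00). A1 meets QU tangentially, so ZU is at right angles to QU, so Z = U + (0, 5.1) = (58.0, 5.10). On A1, U sits at bearing -90° from Z; an 87° counterclockwise sweep puts N at bearing -3°, so N = Z + 5.1·(cos -3°, sin -3°) = (63.1, 4.83). A1 meets NG tangentially, so ZN is at right angles to NG, so NG runs along (−sin -3°, cos -3°); with |NG| = 16.1, G = (63.9, 20.9). Then |QG| = |G − Q| = 67.3.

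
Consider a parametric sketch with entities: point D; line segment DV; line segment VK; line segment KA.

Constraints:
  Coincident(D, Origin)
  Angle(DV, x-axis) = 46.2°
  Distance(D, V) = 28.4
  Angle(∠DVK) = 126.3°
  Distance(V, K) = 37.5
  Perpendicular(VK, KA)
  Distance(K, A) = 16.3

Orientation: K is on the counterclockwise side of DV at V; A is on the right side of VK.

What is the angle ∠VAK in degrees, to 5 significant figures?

66.507°

D is at the origin; DV runs at 46.2° with length 28.4, so V = 28.4·(cos 46.2°, sin 46.2°) = (19.657, 20.498). ∠DVK = 126.3°, so VK runs at 46.2° + (180° − 126.3°) = 99.900° from the x-axis; with |VK| = 37.5, K = V + 37.5·(cos 99.900°, sin 99.900°) = (13.210, 57.440). The perpendicularity gives KA at right angles to VK; with |KA| = 16.3 on the right of VK, A = K + 16.3·(0.98511, 0.17193) = (29.267, 60.242). Then cos ∠VAK = AV·AK / (|AV||AK|), giving 66.507°.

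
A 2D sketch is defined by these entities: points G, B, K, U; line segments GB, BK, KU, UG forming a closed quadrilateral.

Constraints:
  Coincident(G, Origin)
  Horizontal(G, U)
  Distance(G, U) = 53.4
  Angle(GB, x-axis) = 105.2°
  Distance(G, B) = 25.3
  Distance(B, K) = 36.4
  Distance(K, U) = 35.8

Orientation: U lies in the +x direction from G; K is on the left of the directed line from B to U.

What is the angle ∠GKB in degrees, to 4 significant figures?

38.31°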